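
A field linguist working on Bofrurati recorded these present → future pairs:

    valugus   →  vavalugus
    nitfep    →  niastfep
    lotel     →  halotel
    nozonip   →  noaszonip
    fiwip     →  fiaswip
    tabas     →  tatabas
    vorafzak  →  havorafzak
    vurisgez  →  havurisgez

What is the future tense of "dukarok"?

"dukarok" ends in -k. The one such stem in the data (vorafzak → havorafzak) adds the prefix ha-, so the same rule applies.
So dukarok → hadukarok.

hadukarok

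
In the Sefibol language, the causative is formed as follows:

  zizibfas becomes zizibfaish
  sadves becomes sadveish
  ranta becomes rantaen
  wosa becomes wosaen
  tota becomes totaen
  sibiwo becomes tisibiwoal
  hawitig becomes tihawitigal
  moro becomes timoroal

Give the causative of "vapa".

zizibfas and ranta both have last vowel 'a' yet inflect differently (zizibfaish, rantaen), so the last vowel is not what conditions the rule; the final letter is.
"vapa" ends in -a. The stems ending in -a (ranta → rantaen, wosa → wosaen, tota → totaen) add -en.
The other patterns: stems ending in -s drop the final letter and add -ish; stems ending in -g or -o add ti- … -al around the stem.
So vapa → vapaen.

vapaen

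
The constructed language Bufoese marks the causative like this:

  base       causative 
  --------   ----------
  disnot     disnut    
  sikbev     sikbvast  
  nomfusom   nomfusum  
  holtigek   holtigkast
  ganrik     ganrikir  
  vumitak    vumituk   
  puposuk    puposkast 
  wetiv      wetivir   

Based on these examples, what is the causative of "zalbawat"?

zalbawut

vumitak and holtigek both end in -k yet inflect differently (vumituk, holtigkast), so the final letter is not what conditions the rule; the last vowel is.
"zalbawat" has last vowel 'a'. The one such stem in the data (vumitak → vumituk) changes the last vowel to 'u' (as do nomfusom, disnot), so the same rule applies.
The other patterns: stems whose last vowel is 'e' or 'u' delete the last vowel and add -ast; stems whose last vowel is 'i' add -ir.
So zalbawat → zalbawut.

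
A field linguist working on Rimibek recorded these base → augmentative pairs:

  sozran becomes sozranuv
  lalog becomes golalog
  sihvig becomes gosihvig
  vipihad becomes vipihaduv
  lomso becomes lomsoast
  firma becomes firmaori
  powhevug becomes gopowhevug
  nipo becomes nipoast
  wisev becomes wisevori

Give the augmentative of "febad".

febaduv

lalog and lomso both have last vowel 'o' yet inflect differently (golalog, lomsoast), so the last vowel is not what conditions the rule; the final letter is.
"febad" ends in -d. The one such stem in the data (vipihad → vipihaduv) adds -uv, so the same rule applies.
So febad → febaduv.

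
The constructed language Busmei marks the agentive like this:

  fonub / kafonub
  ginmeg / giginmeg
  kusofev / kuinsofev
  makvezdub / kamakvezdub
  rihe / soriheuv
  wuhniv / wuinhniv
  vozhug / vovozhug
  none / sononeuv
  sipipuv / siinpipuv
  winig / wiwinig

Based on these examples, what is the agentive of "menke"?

somenkeuv

kusofev and rihe both have last vowel 'e' yet inflect differently (kuinsofev, soriheuv), so the last vowel is not what conditions the rule; the final letter is.
"menke" ends in -e. The stems ending in -e (rihe → soriheuv, none → sononeuv) add so- … -uv around the stem.
The other patterns: stems ending in -v insert -in- after the first vowel; stems ending in -g repeat the first consonant+vowel as a prefix; stems ending in -b add the prefix ka-.
So menke → somenkeuv.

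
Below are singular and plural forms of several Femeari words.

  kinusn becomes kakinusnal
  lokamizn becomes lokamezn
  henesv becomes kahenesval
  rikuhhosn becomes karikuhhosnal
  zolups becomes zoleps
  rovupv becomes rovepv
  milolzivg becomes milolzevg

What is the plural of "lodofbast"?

kalodofbastal

rikuhhosn and lokamizn both end in -n yet inflect differently (karikuhhosnal, lokamezn), so the final letter is not what conditions the rule; the second-to-last letter is.
"lodofbast" has second-to-last letter 's'. The stems whose second-to-last letter is 's' (henesv → kahenesval, rikuhhosn → karikuhhosnal, kinusn → kakinusnal) add ka- … -al around the stem.
The other pattern: stems whose second-to-last letter is 'p', 'v' or 'z' change the last vowel to 'e'.
So lodofbast → kalodofbastal.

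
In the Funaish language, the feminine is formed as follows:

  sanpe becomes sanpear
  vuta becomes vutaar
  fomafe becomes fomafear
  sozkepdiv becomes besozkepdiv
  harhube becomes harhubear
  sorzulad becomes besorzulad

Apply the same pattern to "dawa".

dawaar

"dawa" ends in a vowel. The stems ending in a vowel (harhube → harhubear, vuta → vutaar, fomafe → fomafear) add -ar.
The other pattern: stems ending in a consonant add the prefix be-.
So dawa → dawaar.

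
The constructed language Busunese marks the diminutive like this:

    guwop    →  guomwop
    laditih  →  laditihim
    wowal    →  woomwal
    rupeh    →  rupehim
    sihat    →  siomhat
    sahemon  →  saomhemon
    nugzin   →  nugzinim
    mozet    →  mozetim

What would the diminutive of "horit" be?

sahemon and nugzin both end in -n yet inflect differently (saomhemon, nugzinim), so the final letter is not what conditions the rule; the last vowel is.
"horit" has last vowel 'i'. The stems whose last vowel is 'i' (nugzin → nugzinim, laditih → laditihim) add -im.
So horit → horitim.

horitim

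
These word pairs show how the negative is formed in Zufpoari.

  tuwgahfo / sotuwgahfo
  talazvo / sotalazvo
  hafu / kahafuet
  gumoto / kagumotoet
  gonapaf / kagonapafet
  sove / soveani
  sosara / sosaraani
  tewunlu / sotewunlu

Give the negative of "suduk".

sudukani

tuwgahfo and gumoto both end in -o yet inflect differently (sotuwgahfo, kagumotoet), so the final letter is not what conditions the rule; the first letter is.
"suduk" begins with s-. The stems beginning with s- (sosara → sosaraani, sove → soveani) add -ani.
The other patterns: stems beginning with t- add the prefix so-; stems beginning with g- or h- add ka- … -et around the stem.
So suduk → sudukani.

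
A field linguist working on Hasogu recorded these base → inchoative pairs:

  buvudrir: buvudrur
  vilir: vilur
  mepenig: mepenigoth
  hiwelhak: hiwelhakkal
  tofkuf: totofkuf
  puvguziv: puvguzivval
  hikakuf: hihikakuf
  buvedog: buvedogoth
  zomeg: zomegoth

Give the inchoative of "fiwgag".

mepenig and vilir both have last vowel 'i' yet inflect differently (mepenigoth, vilur), so the last vowel is not what conditions the rule; the final letter is.
"fiwgag" ends in -g. The stems ending in -g (mepenig → mepenigoth, buvedog → buvedogoth, zomeg → zomegoth) add -oth.
So fiwgag → fiwgagoth.

fiwgagoth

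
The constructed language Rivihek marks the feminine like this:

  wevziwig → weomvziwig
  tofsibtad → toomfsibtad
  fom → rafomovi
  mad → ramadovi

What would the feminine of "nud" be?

tofsibtad and mad both end in -d yet inflect differently (toomfsibtad, ramadovi), so the final letter is not what conditions the rule; the number of vowels is.
"nud" has 1 vowel. The stems with 1 vowel (fom → rafomovi, mad → ramadovi) add ra- … -ovi around the stem.
So nud → ranudovi.

ranudovi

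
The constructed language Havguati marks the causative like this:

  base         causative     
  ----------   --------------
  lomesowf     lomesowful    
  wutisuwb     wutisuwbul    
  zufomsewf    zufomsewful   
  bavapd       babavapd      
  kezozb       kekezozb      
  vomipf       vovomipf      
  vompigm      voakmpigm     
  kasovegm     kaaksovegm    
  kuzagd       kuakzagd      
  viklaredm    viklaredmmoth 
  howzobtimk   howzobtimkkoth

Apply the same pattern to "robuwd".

robuwdul

"robuwd" has second-to-last letter 'w'. The stems whose second-to-last letter is 'w' (lomesowf → lomesowful, wutisuwb → wutisuwbul, zufomsewf → zufomsewful) add -ul.
The other patterns: stems whose second-to-last letter is 'p' or 'z' repeat the first consonant+vowel as a prefix; stems whose second-to-last letter is 'g' insert -ak- after the first vowel; stems whose second-to-last letter is 'd' or 'm' double the final consonant and add -oth.
So robuwd → robuwdul.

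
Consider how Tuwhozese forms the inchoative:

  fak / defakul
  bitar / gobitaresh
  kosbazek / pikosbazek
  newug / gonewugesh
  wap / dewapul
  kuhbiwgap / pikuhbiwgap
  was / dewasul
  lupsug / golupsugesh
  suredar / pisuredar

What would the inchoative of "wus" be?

fak and kosbazek both end in -k yet inflect differently (defakul, pikosbazek), so the final letter is not what conditions the rule; the number of vowels is.
"wus" has 1 vowel. The stems with 1 vowel (fak → defakul, wap → dewapul, was → dewasul) add de- … -ul around the stem.
So wus → dewusul.

dewusul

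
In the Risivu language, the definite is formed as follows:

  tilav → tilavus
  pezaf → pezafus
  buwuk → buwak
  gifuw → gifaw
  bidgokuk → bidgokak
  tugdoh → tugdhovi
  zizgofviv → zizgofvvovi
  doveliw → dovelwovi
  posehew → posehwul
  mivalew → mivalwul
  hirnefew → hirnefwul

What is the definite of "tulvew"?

tulvwul

tilav and zizgofviv both end in -v yet inflect differently (tilavus, zizgofvvovi), so the final letter is not what conditions the rule; the last vowel is.
"tulvew" has last vowel 'e'. The stems whose last vowel is 'e' (posehew → posehwul, mivalew → mivalwul, hirnefew → hirnefwul) delete the last vowel and add -ul.
So tulvew → tulvwul.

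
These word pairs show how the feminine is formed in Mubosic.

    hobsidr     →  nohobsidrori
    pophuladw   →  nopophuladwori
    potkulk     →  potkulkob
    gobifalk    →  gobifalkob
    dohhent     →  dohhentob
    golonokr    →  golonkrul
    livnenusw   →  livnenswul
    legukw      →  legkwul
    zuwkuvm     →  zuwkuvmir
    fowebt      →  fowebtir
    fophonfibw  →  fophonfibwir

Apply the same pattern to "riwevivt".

hobsidr and golonokr both end in -r yet inflect differently (nohobsidrori, golonkrul), so the final letter is not what conditions the rule; the second-to-last letter is.
"riwevivt" has second-to-last letter 'v'. The one such stem in the data (zuwkuvm → zuwkuvmir) adds -ir, so the same rule applies.
So riwevivt → riwevivtir.

riwevivtir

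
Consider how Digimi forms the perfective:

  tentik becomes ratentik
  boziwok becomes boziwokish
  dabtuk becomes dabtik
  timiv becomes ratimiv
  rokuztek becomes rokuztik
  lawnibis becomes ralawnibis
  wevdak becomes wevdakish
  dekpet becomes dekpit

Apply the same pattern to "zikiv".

tentik and wevdak both end in -k yet inflect differently (ratentik, wevdakish), so the final letter is not what conditions the rule; the last vowel is.
"zikiv" has last vowel 'i'. The stems whose last vowel is 'i' (tentik → ratentik, timiv → ratimiv, lawnibis → ralawnibis) add the prefix ra-.
The other patterns: stems whose last vowel is 'a' or 'o' add -ish; stems whose last vowel is 'e' or 'u' change the last vowel to 'i'.
So zikiv → razikiv.

razikiv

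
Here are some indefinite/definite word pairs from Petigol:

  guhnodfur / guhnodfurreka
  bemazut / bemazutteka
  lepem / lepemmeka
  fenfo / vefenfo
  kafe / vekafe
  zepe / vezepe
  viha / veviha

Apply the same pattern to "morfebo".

"morfebo" ends in a vowel. The stems ending in a vowel (fenfo → vefenfo, kafe → vekafe, zepe → vezepe) add the prefix ve-.
The other pattern: stems ending in a consonant double the final consonant and add -eka.
So morfebo → vemorfebo.

vemorfebo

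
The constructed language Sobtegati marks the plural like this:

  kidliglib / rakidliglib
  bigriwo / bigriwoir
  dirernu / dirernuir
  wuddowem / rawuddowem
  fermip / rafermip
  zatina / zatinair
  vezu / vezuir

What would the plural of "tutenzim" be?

"tutenzim" ends in a consonant. The stems ending in a consonant (kidliglib → rakidliglib, wuddowem → rawuddowem, fermip → rafermip) add the prefix ra-.
So tutenzim → ratutenzim.

ratutenzim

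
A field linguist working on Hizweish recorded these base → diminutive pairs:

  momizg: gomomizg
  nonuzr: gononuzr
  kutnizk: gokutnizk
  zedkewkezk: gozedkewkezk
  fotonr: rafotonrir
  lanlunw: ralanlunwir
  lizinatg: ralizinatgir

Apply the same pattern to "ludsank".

raludsankir

nonuzr and fotonr both end in -r yet inflect differently (gononuzr, rafotonrir), so the final letter is not what conditions the rule; the second-to-last letter is.
"ludsank" has second-to-last letter 'n'. The stems whose second-to-last letter is 'n' (fotonr → rafotonrir, lanlunw → ralanlunwir) add ra- … -ir around the stem.
The other pattern: stems whose second-to-last letter is 'z' add the prefix go-.
So ludsank → raludsankir.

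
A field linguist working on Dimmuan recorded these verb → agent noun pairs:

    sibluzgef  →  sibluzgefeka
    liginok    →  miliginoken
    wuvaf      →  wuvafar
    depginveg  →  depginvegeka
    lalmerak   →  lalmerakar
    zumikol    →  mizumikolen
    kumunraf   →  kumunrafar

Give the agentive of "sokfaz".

lalmerak and liginok both end in -k yet inflect differently (lalmerakar, miliginoken), so the final letter is not what conditions the rule; the last vowel is.
"sokfaz" has last vowel 'a'. The stems whose last vowel is 'a' (lalmerak → lalmerakar, wuvaf → wuvafar, kumunraf → kumunrafar) add -ar.
The other patterns: stems whose last vowel is 'o' add mi- … -en around the stem; stems whose last vowel is 'e' add -eka.
So sokfaz → sokfazar.

sokfazar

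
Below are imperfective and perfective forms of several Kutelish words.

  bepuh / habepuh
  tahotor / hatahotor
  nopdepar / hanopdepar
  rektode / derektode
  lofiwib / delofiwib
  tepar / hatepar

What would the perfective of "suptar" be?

hasuptar

tahotor and rektode both have 3 vowels yet inflect differently (hatahotor, derektode), so the number of vowels is not what conditions the rule; the final letter is.
"suptar" ends in -r. The stems ending in -r (tepar → hatepar, tahotor → hatahotor, nopdepar → hanopdepar) add the prefix ha-.
The other pattern: stems ending in -b or -e add the prefix de-.
So suptar → hasuptar.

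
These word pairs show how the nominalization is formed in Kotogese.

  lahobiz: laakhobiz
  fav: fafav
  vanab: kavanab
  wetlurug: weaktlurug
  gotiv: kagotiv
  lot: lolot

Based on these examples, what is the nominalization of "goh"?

gogoh

fav and gotiv both end in -v yet inflect differently (fafav, kagotiv), so the final letter is not what conditions the rule; the number of vowels is.
"goh" has 1 vowel. The stems with 1 vowel (fav → fafav, lot → lolot) repeat the first consonant+vowel as a prefix.
So goh → gogoh.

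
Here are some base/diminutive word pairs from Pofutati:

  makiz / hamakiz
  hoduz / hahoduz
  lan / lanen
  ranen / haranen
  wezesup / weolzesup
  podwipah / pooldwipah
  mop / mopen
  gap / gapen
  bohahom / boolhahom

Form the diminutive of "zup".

zupen

lan and ranen both end in -n yet inflect differently (lanen, haranen), so the final letter is not what conditions the rule; the number of vowels is.
"zup" has 1 vowel. The stems with 1 vowel (mop → mopen, gap → gapen, lan → lanen) add -en.
The other patterns: stems with 2 vowels add the prefix ha-; stems with 3 vowels insert -ol- after the first vowel.
So zup → zupen.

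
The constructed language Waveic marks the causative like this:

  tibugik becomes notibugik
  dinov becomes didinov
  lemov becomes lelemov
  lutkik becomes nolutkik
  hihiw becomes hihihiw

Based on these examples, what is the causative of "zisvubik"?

tibugik and hihiw both have last vowel 'i' yet inflect differently (notibugik, hihihiw), so the last vowel is not what conditions the rule; the final letter is.
"zisvubik" ends in -k. The stems ending in -k (tibugik → notibugik, lutkik → nolutkik) add the prefix no-.
The other pattern: stems ending in -v or -w repeat the first consonant+vowel as a prefix.
So zisvubik → nozisvubik.

nozisvubik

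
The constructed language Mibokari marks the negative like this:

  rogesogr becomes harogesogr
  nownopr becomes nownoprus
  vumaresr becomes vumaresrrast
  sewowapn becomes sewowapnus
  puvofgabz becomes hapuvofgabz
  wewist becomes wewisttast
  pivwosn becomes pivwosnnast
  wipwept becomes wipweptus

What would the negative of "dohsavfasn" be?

dohsavfasnnast

nownopr and vumaresr both end in -r yet inflect differently (nownoprus, vumaresrrast), so the final letter is not what conditions the rule; the second-to-last letter is.
"dohsavfasn" has second-to-last letter 's'. The stems whose second-to-last letter is 's' (vumaresr → vumaresrrast, wewist → wewisttast, pivwosn → pivwosnnast) double the final consonant and add -ast.
The other patterns: stems whose second-to-last letter is 'p' add -us; stems whose second-to-last letter is 'b' or 'g' add the prefix ha-.
So dohsavfasn → dohsavfasnnast.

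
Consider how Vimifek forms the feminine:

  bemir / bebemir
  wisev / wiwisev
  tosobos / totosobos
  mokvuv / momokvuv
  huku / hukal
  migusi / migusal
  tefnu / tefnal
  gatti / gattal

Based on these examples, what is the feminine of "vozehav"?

mokvuv and huku both have last vowel 'u' yet inflect differently (momokvuv, hukal), so the last vowel is not what conditions the rule; whether the stem ends in a vowel or a consonant is.
"vozehav" ends in a consonant. The stems ending in a consonant (bemir → bebemir, wisev → wiwisev, tosobos → totosobos) repeat the first consonant+vowel as a prefix.
So vozehav → vovozehav.

vovozehav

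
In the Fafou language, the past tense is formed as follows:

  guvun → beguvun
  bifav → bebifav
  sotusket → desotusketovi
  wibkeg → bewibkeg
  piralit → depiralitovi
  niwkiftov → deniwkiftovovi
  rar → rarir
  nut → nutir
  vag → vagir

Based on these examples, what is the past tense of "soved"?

besoved

vag and wibkeg both end in -g yet inflect differently (vagir, bewibkeg), so the final letter is not what conditions the rule; the number of vowels is.
"soved" has 2 vowels. The stems with 2 vowels (bifav → bebifav, guvun → beguvun, wibkeg → bewibkeg) add the prefix be-.
The other patterns: stems with 1 vowel add -ir; stems with 3 vowels add de- … -ovi around the stem.
So soved → besoved.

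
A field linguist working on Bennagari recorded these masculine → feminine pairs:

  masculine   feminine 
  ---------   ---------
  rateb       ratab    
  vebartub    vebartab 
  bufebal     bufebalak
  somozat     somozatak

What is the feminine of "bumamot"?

bumamotak

"bumamot" ends in -t. The one such stem in the data (somozat → somozatak) adds -ak, so the same rule applies.
So bumamot → bumamotak.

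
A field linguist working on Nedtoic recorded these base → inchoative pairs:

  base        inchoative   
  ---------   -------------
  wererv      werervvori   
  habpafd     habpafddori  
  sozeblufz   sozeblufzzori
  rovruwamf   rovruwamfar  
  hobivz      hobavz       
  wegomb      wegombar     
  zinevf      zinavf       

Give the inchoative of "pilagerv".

rovruwamf and zinevf both end in -f yet inflect differently (rovruwamfar, zinavf), so the final letter is not what conditions the rule; the second-to-last letter is.
"pilagerv" has second-to-last letter 'r'. The one such stem in the data (wererv → werervvori) doubles the final consonant and adds -ori (as do sozeblufz, habpafd), so the same rule applies.
The other patterns: stems whose second-to-last letter is 'm' add -ar; stems whose second-to-last letter is 'v' change the last vowel to 'a'.
So pilagerv → pilagervvori.

pilagervvori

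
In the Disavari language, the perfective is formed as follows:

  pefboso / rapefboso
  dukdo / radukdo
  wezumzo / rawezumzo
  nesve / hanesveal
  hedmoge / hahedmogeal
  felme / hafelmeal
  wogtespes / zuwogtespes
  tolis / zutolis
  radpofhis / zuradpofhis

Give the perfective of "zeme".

hazemeal

nesve and wogtespes both have last vowel 'e' yet inflect differently (hanesveal, zuwogtespes), so the last vowel is not what conditions the rule; the final letter is.
"zeme" ends in -e. The stems ending in -e (nesve → hanesveal, hedmoge → hahedmogeal, felme → hafelmeal) add ha- … -al around the stem.
The other patterns: stems ending in -o add the prefix ra-; stems ending in -s add the prefix zu-.
So zeme → hazemeal.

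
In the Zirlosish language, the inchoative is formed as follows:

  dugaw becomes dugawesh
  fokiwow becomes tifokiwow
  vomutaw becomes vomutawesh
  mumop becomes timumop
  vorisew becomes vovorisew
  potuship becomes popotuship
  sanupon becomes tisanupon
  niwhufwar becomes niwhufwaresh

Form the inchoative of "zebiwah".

zebiwahesh

dugaw and fokiwow both end in -w yet inflect differently (dugawesh, tifokiwow), so the final letter is not what conditions the rule; the last vowel is.
"zebiwah" has last vowel 'a'. The stems whose last vowel is 'a' (dugaw → dugawesh, vomutaw → vomutawesh, niwhufwar → niwhufwaresh) add -esh.
So zebiwah → zebiwahesh.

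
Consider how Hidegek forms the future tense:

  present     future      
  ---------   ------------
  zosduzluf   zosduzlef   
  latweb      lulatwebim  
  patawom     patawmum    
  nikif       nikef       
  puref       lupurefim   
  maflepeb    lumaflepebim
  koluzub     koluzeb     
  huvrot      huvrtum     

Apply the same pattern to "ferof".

puref and zosduzluf both end in -f yet inflect differently (lupurefim, zosduzlef), so the final letter is not what conditions the rule; the last vowel is.
"ferof" has last vowel 'o'. The stems whose last vowel is 'o' (patawom → patawmum, huvrot → huvrtum) delete the last vowel and add -um.
So ferof → ferfum.

ferfum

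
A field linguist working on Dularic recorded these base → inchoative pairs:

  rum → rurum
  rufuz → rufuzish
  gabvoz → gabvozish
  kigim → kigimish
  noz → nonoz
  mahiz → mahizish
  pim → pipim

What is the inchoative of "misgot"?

noz and mahiz both end in -z yet inflect differently (nonoz, mahizish), so the final letter is not what conditions the rule; the number of vowels is.
"misgot" has 2 vowels. The stems with 2 vowels (mahiz → mahizish, rufuz → rufuzish, gabvoz → gabvozish) add -ish.
The other pattern: stems with 1 vowel repeat the first consonant+vowel as a prefix.
So misgot → misgotish.

misgotish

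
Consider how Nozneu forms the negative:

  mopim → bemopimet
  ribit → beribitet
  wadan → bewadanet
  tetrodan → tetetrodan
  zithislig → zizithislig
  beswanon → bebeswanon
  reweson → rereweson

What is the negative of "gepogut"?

gegepogut

wadan and tetrodan both end in -n yet inflect differently (bewadanet, tetetrodan), so the final letter is not what conditions the rule; the number of vowels is.
"gepogut" has 3 vowels. The stems with 3 vowels (tetrodan → tetetrodan, zithislig → zizithislig, beswanon → bebeswanon) repeat the first consonant+vowel as a prefix.
The other pattern: stems with 2 vowels add be- … -et around the stem.
So gepogut → gegepogut.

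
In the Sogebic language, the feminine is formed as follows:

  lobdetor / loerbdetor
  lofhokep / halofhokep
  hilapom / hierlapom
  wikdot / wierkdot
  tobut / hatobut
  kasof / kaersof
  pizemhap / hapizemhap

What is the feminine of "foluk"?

hafoluk

wikdot and tobut both end in -t yet inflect differently (wierkdot, hatobut), so the final letter is not what conditions the rule; the last vowel is.
"foluk" has last vowel 'u'. The one such stem in the data (tobut → hatobut) adds the prefix ha-, so the same rule applies.
So foluk → hafoluk.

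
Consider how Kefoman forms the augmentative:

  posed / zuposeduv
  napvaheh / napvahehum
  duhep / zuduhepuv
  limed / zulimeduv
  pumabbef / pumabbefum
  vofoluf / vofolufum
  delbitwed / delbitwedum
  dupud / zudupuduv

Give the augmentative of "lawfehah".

lawfehahum

delbitwed and dupud both end in -d yet inflect differently (delbitwedum, zudupuduv), so the final letter is not what conditions the rule; the number of vowels is.
"lawfehah" has 3 vowels. The stems with 3 vowels (napvaheh → napvahehum, vofoluf → vofolufum, delbitwed → delbitwedum) add -um.
So lawfehah → lawfehahum.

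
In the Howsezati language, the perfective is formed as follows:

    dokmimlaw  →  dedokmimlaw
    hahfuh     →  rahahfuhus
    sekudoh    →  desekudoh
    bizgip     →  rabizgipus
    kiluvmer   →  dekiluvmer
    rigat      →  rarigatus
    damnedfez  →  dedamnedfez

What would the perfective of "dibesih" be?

hahfuh and sekudoh both end in -h yet inflect differently (rahahfuhus, desekudoh), so the final letter is not what conditions the rule; the number of vowels is.
"dibesih" has 3 vowels. The stems with 3 vowels (sekudoh → desekudoh, damnedfez → dedamnedfez, dokmimlaw → dedokmimlaw) add the prefix de-.
So dibesih → dedibesih.

dedibesih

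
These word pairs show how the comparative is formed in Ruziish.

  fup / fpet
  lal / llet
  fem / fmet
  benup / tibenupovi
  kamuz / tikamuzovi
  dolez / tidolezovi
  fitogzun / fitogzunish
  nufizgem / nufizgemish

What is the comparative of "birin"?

tibirinovi

fup and benup both end in -p yet inflect differently (fpet, tibenupovi), so the final letter is not what conditions the rule; the number of vowels is.
"birin" has 2 vowels. The stems with 2 vowels (benup → tibenupovi, kamuz → tikamuzovi, dolez → tidolezovi) add ti- … -ovi around the stem.
The other patterns: stems with 1 vowel delete the last vowel and add -et; stems with 3 vowels add -ish.
So birin → tibirinovi.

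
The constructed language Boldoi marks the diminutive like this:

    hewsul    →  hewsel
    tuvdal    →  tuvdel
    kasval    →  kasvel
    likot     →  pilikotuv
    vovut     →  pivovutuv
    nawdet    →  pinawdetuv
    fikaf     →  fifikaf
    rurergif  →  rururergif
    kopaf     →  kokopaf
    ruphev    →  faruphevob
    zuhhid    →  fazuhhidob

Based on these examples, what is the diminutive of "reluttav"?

"reluttav" ends in -v. The one such stem in the data (ruphev → faruphevob) adds fa- … -ob around the stem, so the same rule applies.
The other patterns: stems ending in -l change the last vowel to 'e'; stems ending in -t add pi- … -uv around the stem; stems ending in -f repeat the first consonant+vowel as a prefix.
So reluttav → fareluttavob.

fareluttavob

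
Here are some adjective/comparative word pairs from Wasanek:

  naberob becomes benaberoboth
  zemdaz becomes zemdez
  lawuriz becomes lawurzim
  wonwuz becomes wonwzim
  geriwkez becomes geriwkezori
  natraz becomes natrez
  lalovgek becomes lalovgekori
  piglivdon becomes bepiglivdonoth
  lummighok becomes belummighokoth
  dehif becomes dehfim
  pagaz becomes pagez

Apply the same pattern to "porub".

porbim

pagaz and geriwkez both end in -z yet inflect differently (pagez, geriwkezori), so the final letter is not what conditions the rule; the last vowel is.
"porub" has last vowel 'u'. The one such stem in the data (wonwuz → wonwzim) deletes the last vowel and adds -im (as do dehif, lawuriz), so the same rule applies.
The other patterns: stems whose last vowel is 'a' change the last vowel to 'e'; stems whose last vowel is 'o' add be- … -oth around the stem; stems whose last vowel is 'e' add -ori.
So porub → porbim.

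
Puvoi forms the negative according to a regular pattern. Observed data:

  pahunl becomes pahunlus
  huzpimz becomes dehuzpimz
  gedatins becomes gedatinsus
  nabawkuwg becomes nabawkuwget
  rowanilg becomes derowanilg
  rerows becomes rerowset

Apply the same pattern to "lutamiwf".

"lutamiwf" has second-to-last letter 'w'. The stems whose second-to-last letter is 'w' (rerows → rerowset, nabawkuwg → nabawkuwget) add -et.
So lutamiwf → lutamiwfet.

lutamiwfet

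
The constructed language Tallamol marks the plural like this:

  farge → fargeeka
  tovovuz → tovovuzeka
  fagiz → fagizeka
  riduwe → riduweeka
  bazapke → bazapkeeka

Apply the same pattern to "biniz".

binizeka

Every pair shown (farge → fargeeka, tovovuz → tovovuzeka, fagiz → fagizeka, …) follows the same rule: add -eka.
So biniz → binizeka.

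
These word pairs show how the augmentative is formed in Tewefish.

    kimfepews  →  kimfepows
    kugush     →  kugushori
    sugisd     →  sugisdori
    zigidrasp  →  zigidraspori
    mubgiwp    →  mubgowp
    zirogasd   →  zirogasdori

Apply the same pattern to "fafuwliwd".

fafuwlowd

zigidrasp and mubgiwp both end in -p yet inflect differently (zigidraspori, mubgowp), so the final letter is not what conditions the rule; the second-to-last letter is.
"fafuwliwd" has second-to-last letter 'w'. The stems whose second-to-last letter is 'w' (kimfepews → kimfepows, mubgiwp → mubgowp) change the last vowel to 'o'.
The other pattern: stems whose second-to-last letter is 's' add -ori.
So fafuwliwd → fafuwlowd.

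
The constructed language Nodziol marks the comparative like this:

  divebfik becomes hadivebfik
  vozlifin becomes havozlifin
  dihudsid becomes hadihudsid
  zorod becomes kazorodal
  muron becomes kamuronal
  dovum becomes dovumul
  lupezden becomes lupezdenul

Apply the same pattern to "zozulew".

zozulewul

dihudsid and zorod both end in -d yet inflect differently (hadihudsid, kazorodal), so the final letter is not what conditions the rule; the last vowel is.
"zozulew" has last vowel 'e'. The one such stem in the data (lupezden → lupezdenul) adds -ul, so the same rule applies.
The other patterns: stems whose last vowel is 'i' add the prefix ha-; stems whose last vowel is 'o' add ka- … -al around the stem.
So zozulew → zozulewul.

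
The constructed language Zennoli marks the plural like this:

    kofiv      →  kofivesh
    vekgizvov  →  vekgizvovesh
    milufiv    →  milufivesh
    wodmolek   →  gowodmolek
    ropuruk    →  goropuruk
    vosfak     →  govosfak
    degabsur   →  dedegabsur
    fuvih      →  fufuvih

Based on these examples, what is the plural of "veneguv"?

veneguvesh

ropuruk and degabsur both have last vowel 'u' yet inflect differently (goropuruk, dedegabsur), so the last vowel is not what conditions the rule; the final letter is.
"veneguv" ends in -v. The stems ending in -v (kofiv → kofivesh, vekgizvov → vekgizvovesh, milufiv → milufivesh) add -esh.
So veneguv → veneguvesh.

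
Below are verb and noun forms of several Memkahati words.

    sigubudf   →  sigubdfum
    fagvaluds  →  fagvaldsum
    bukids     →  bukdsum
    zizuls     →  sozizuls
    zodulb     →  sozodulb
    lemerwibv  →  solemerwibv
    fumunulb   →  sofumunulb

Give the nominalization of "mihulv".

somihulv

fagvaluds and zizuls both end in -s yet inflect differently (fagvaldsum, sozizuls), so the final letter is not what conditions the rule; the second-to-last letter is.
"mihulv" has second-to-last letter 'l'. The stems whose second-to-last letter is 'l' (zizuls → sozizuls, zodulb → sozodulb, fumunulb → sofumunulb) add the prefix so-.
So mihulv → somihulv.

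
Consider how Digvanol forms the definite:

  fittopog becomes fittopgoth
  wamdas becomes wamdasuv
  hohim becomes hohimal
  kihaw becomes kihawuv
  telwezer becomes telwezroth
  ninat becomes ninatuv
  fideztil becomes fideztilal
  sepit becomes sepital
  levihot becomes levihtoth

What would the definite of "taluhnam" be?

taluhnamuv

"taluhnam" has last vowel 'a'. The stems whose last vowel is 'a' (kihaw → kihawuv, wamdas → wamdasuv, ninat → ninatuv) add -uv.
The other patterns: stems whose last vowel is 'i' add -al; stems whose last vowel is 'e' or 'o' delete the last vowel and add -oth.
So taluhnam → taluhnamuv.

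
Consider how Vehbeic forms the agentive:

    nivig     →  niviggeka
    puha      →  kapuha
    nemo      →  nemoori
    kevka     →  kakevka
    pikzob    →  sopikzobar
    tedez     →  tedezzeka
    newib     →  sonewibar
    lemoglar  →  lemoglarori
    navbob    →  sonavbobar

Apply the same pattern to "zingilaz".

zingilazzeka

newib and nivig both have last vowel 'i' yet inflect differently (sonewibar, niviggeka), so the last vowel is not what conditions the rule; the final letter is.
"zingilaz" ends in -z. The one such stem in the data (tedez → tedezzeka) doubles the final consonant and adds -eka (as does nivig), so the same rule applies.
So zingilaz → zingilazzeka.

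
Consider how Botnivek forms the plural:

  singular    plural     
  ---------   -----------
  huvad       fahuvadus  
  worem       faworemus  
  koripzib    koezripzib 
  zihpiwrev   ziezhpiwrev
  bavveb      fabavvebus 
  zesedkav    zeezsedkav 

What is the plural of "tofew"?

bavveb and koripzib both end in -b yet inflect differently (fabavvebus, koezripzib), so the final letter is not what conditions the rule; the number of vowels is.
"tofew" has 2 vowels. The stems with 2 vowels (bavveb → fabavvebus, huvad → fahuvadus, worem → faworemus) add fa- … -us around the stem.
So tofew → fatofewus.

fatofewus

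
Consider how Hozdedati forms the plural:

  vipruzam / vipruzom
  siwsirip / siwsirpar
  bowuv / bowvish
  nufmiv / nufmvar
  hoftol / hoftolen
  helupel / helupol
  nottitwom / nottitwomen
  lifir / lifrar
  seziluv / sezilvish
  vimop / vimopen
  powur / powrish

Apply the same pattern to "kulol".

seziluv and nufmiv both end in -v yet inflect differently (sezilvish, nufmvar), so the final letter is not what conditions the rule; the last vowel is.
"kulol" has last vowel 'o'. The stems whose last vowel is 'o' (nottitwom → nottitwomen, vimop → vimopen, hoftol → hoftolen) add -en.
So kulol → kulolen.

kulolen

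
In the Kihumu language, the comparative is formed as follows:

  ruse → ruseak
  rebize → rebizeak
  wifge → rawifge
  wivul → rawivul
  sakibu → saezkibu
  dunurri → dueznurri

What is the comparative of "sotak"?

ruse and wifge both end in -e yet inflect differently (ruseak, rawifge), so the final letter is not what conditions the rule; the first letter is.
"sotak" begins with s-. The one such stem in the data (sakibu → saezkibu) inserts -ez- after the first vowel (as does dunurri), so the same rule applies.
So sotak → soeztak.

soeztak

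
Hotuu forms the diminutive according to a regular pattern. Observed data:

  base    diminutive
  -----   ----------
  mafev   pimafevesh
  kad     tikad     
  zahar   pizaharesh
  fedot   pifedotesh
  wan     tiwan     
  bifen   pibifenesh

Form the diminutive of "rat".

tirat

"rat" has 1 vowel. The stems with 1 vowel (wan → tiwan, kad → tikad) add the prefix ti-.
So rat → tirat.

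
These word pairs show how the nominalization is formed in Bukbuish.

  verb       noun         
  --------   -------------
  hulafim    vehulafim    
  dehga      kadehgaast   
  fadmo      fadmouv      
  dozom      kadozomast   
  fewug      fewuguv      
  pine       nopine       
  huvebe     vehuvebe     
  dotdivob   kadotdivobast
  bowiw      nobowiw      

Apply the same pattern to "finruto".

"finruto" begins with f-. The stems beginning with f- (fewug → fewuguv, fadmo → fadmouv) add -uv.
The other patterns: stems beginning with b- or p- add the prefix no-; stems beginning with d- add ka- … -ast around the stem; stems beginning with h- add the prefix ve-.
So finruto → finrutouv.

finrutouv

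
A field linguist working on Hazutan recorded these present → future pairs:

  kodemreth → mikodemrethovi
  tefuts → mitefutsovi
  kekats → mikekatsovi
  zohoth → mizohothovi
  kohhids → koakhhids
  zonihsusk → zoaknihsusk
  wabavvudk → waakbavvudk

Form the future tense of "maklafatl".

tefuts and kohhids both end in -s yet inflect differently (mitefutsovi, koakhhids), so the final letter is not what conditions the rule; the second-to-last letter is.
"maklafatl" has second-to-last letter 't'. The stems whose second-to-last letter is 't' (kodemreth → mikodemrethovi, tefuts → mitefutsovi, kekats → mikekatsovi) add mi- … -ovi around the stem.
So maklafatl → mimaklafatlovi.

mimaklafatlovi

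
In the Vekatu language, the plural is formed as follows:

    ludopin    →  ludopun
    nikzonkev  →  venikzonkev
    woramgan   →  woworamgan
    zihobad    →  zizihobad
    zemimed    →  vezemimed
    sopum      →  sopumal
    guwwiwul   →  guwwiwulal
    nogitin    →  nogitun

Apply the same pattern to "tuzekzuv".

tuzekzuval

"tuzekzuv" has last vowel 'u'. The stems whose last vowel is 'u' (sopum → sopumal, guwwiwul → guwwiwulal) add -al.
So tuzekzuv → tuzekzuval.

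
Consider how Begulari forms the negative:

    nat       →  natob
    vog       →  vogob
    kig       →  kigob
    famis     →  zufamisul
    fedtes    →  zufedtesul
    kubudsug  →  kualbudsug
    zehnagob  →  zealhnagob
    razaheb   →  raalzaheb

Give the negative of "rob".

vog and kubudsug both end in -g yet inflect differently (vogob, kualbudsug), so the final letter is not what conditions the rule; the number of vowels is.
"rob" has 1 vowel. The stems with 1 vowel (nat → natob, vog → vogob, kig → kigob) add -ob.
So rob → robob.

robob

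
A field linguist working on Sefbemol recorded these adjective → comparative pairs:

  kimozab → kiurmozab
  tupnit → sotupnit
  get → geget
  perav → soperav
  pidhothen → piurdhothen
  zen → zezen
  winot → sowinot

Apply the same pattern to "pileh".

sopileh

get and winot both end in -t yet inflect differently (geget, sowinot), so the final letter is not what conditions the rule; the number of vowels is.
"pileh" has 2 vowels. The stems with 2 vowels (winot → sowinot, tupnit → sotupnit, perav → soperav) add the prefix so-.
So pileh → sopileh.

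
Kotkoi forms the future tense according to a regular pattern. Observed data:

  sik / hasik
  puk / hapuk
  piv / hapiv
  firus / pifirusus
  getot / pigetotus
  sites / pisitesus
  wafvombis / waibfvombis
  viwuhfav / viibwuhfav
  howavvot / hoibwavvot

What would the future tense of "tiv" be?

hativ

firus and wafvombis both end in -s yet inflect differently (pifirusus, waibfvombis), so the final letter is not what conditions the rule; the number of vowels is.
"tiv" has 1 vowel. The stems with 1 vowel (sik → hasik, puk → hapuk, piv → hapiv) add the prefix ha-.
The other patterns: stems with 2 vowels add pi- … -us around the stem; stems with 3 vowels insert -ib- after the first vowel.
So tiv → hativ.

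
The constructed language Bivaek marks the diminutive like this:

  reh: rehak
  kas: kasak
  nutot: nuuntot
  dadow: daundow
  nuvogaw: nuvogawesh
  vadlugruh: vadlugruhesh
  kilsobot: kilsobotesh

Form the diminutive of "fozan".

founzan

dadow and nuvogaw both end in -w yet inflect differently (daundow, nuvogawesh), so the final letter is not what conditions the rule; the number of vowels is.
"fozan" has 2 vowels. The stems with 2 vowels (nutot → nuuntot, dadow → daundow) insert -un- after the first vowel.
The other patterns: stems with 1 vowel add -ak; stems with 3 vowels add -esh.
So fozan → founzan.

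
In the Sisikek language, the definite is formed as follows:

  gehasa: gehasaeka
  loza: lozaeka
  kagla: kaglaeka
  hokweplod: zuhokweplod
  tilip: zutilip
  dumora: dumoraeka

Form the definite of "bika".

"bika" ends in -a. The stems ending in -a (loza → lozaeka, kagla → kaglaeka, dumora → dumoraeka) add -eka.
So bika → bikaeka.

bikaeka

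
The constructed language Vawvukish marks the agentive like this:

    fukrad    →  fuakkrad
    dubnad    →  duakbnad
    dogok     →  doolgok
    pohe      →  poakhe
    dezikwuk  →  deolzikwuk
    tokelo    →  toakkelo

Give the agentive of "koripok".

dogok and tokelo both have last vowel 'o' yet inflect differently (doolgok, toakkelo), so the last vowel is not what conditions the rule; the final letter is.
"koripok" ends in -k. The stems ending in -k (dezikwuk → deolzikwuk, dogok → doolgok) insert -ol- after the first vowel.
The other pattern: stems ending in -d, -e or -o insert -ak- after the first vowel.
So koripok → koolripok.

koolripok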